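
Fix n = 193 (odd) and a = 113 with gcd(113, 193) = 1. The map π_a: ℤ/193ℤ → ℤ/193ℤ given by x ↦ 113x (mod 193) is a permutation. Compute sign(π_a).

Trace 164: π^k(164) = [164, 4, 66, 124, 116, 177, 122] for k=0..6.
Cycle lengths of π_113 on ℤ/193ℤ: [192, 1]; 2 cycles in total.
With 2 cycles on 193 points, sign = (−1)^{193−2} = -1.
Via Zolotarev, sign(π_{113}) = (113|193) = -1.

-1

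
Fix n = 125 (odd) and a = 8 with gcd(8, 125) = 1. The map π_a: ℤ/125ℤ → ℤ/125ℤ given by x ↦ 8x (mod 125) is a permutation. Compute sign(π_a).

-1

Trace 18: π^k(18) = [18, 19, 27, 91, 103, 74, 92] for k=0..6.
Decompose π into cycles: lengths [100, 20, 4, 1] (4 cycles, including the fixed point 0).
sign(π) = (−1)^{n − #cycles} = (−1)^{125−4} = (−1)^121 = -1.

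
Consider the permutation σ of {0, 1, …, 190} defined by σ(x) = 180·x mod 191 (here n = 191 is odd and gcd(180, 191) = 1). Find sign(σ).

Orbit of 1 under x↦180x: [1, 180, 121, 6, 125, 153, 36]… (length divides ord_191(180)).
π_180 has 11 disjoint cycles with lengths [19, 19, 19, 19, 19, 19, 19, 19, 19, 19, 1] on {0,…,190}.
sign(π) = (−1)^{n − #cycles} = (−1)^{191−11} = (−1)^180 = +1.
Check: (180/191) = +1 by Zolotarev.

+1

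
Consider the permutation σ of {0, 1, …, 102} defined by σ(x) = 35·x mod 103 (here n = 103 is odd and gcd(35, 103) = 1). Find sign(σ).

-1

Orbit of 60 under x↦35x: [60, 40, 61, 75, 50, 102, 68]… (length divides ord_103(35)).
Cycle type of π: 102 + 1; total 2 cycles.
2 cycles on 103: each ℓ→(−1)^(ℓ−1), product (−1)^101 = -1.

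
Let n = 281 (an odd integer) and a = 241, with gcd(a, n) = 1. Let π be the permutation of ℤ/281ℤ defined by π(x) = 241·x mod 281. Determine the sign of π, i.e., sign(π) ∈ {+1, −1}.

+1

Trace 128: π^k(128) = [128, 219, 232, 274, 280, 40, 86] for k=0..6.
15 cycles of lengths [20, 20, 20, 20, 20, 20, 20, 20, 20, 20, 20, 20, 20, 20, 1].
With 15 cycles on 281 points, sign = (−1)^{281−15} = +1.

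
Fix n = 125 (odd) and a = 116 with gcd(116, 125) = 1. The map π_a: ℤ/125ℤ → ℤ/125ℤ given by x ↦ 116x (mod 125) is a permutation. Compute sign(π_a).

+1

Trace 31: π^k(31) = [31, 96, 11, 26, 16, 106, 46] for k=0..6.
The orbit structure of x ↦ 116x mod 125: 13 orbits of sizes [25, 25, 25, 25, 5, 5, 5, 5, 1, 1, 1, 1, 1].
13 cycles on 125: each ℓ→(−1)^(ℓ−1), product (−1)^112 = +1.
Via Zolotarev, sign(π_{116}) = (116|125) = +1.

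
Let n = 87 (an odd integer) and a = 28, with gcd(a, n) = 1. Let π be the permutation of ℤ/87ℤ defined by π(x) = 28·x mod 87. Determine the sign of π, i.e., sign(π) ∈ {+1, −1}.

+1

Start at x=28: 28 → 1 → 28 (one orbit).
Cycle type of π: 2×42 + 1×3; total 45 cycles.
With 45 cycles on 87 points, sign = (−1)^{87−45} = +1.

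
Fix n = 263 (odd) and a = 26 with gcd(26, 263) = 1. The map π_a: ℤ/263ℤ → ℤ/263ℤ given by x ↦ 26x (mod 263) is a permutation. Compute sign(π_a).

+1

Start at x=143: 143 → 36 → 147 → 140 → 221 → 223 → 12 → … (one orbit).
π_26 has 3 disjoint cycles with lengths [131, 131, 1] on {0,…,262}.
sign(π) = (−1)^{n − #cycles} = (−1)^{263−3} = (−1)^260 = +1.
Via Zolotarev, sign(π_{26}) = (26|263) = +1.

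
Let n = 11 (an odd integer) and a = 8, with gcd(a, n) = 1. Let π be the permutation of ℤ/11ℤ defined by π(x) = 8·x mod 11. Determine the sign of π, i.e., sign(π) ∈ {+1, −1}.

-1

Start at x=10: 10 → 3 → 2 → 5 → 7 → 1 → 8 → … (one orbit).
Decompose π into cycles: lengths [10, 1] (2 cycles, including the fixed point 0).
sign(π) = (−1)^{n − #cycles} = (−1)^{11−2} = (−1)^9 = -1.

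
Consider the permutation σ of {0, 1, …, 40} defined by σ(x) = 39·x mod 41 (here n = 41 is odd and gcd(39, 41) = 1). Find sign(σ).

+1

Trace 36: π^k(36) = [36, 10, 21, 40, 2, 37, 8] for k=0..6.
3 cycles of lengths [20, 20, 1].
With 3 cycles on 41 points, sign = (−1)^{41−3} = +1.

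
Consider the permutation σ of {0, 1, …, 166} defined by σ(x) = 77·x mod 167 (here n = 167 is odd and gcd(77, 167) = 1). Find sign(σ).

Orbit of 48 under x↦77x: [48, 22, 24, 11, 12, 89, 6]… (length divides ord_167(77)).
The orbit structure of x ↦ 77x mod 167: 3 orbits of sizes [83, 83, 1].
Σ(ℓ_i−1) = 167−3 = 164; sign = (−1)^164 = +1.
Zolotarev: (77|167) = +1, matching the cycle-count sign.

+1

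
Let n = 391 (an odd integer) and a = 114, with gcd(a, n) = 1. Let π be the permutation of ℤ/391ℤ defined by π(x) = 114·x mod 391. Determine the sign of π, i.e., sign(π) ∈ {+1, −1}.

+1

Trace 47: π^k(47) = [47, 275, 70, 160, 254, 22, 162] for k=0..6.
35 cycles of lengths [16, 16, 16, 16, 16, 16, 16, 16, 16, 16, 16, 16, 16, 16, 16, 16, 16, 16, 16, 16, 16, 16, 16, 2, 2, 2, 2, 2, 2, 2, 2, 2, 2, 2, 1].
Σ(ℓ_i−1) = 391−35 = 356; sign = (−1)^356 = +1.
Check: (114/391) = +1 by Zolotarev.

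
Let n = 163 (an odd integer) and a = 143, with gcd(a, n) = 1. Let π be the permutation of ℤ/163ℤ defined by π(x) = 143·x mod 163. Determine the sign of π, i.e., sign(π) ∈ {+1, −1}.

Trace 81: π^k(81) = [81, 10, 126, 88, 33, 155, 160] for k=0..6.
Cycle lengths of π_143 on ℤ/163ℤ: [81, 81, 1]; 3 cycles in total.
Σ(ℓ_i−1) = 163−3 = 160; sign = (−1)^160 = +1.

+1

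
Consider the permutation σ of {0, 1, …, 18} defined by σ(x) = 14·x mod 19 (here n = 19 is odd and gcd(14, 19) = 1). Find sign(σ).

-1

Orbit of 4 under x↦14x: [4, 18, 5, 13, 11, 2, 9]… (length divides ord_19(14)).
The orbit structure of x ↦ 14x mod 19: 2 orbits of sizes [18, 1].
sign(π) = (−1)^{n − #cycles} = (−1)^{19−2} = (−1)^17 = -1.
Check: (14/19) = -1 by Zolotarev.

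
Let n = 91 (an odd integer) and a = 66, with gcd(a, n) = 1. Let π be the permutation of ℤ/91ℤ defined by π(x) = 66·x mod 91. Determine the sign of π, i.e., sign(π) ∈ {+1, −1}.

-1

Start at x=53: 53 → 40 → 1 → 66 → 79 → 27 → 53 (one orbit).
Cycle type of π: 6×13 + 1×13; total 26 cycles.
26 cycles on 91: each ℓ→(−1)^(ℓ−1), product (−1)^65 = -1.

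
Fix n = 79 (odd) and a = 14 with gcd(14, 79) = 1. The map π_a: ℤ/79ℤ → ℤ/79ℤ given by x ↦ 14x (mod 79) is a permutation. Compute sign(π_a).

Start at x=71: 71 → 46 → 12 → 10 → 61 → 64 → 27 → … (one orbit).
Cycle type of π: 26×3 + 1; total 4 cycles.
n − c = 79 − 4 = 75; sign = (−1)^75 = -1.
(14|79)_J = -1 (Zolotarev's lemma cross-check).

-1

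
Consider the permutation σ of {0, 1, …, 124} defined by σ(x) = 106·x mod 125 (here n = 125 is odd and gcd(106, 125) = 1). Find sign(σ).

+1

Start at x=26: 26 → 6 → 11 → 41 → 96 → 51 → 31 → … (one orbit).
π_106 has 13 disjoint cycles with lengths [25, 25, 25, 25, 5, 5, 5, 5, 1, 1, 1, 1, 1] on {0,…,124}.
n − c = 125 − 13 = 112; sign = (−1)^112 = +1.
Zolotarev: (106|125) = +1, matching the cycle-count sign.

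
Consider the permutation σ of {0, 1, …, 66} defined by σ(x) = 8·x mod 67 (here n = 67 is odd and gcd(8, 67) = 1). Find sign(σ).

-1

Orbit of 14 under x↦8x: [14, 45, 25, 66, 59, 3, 24]… (length divides ord_67(8)).
Cycle type of π: 22×3 + 1; total 4 cycles.
4 cycles on 67: each ℓ→(−1)^(ℓ−1), product (−1)^63 = -1.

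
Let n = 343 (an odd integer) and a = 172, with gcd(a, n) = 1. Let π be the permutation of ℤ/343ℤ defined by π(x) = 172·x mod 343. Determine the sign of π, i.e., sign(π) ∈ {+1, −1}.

+1

Start at x=309: 309 → 326 → 163 → 253 → 298 → 149 → 246 → … (one orbit).
Decompose π into cycles: lengths [147, 147, 21, 21, 3, 3, 1] (7 cycles, including the fixed point 0).
Σ(ℓ_i−1) = 343−7 = 336; sign = (−1)^336 = +1.
(172|343)_J = +1 (Zolotarev's lemma cross-check).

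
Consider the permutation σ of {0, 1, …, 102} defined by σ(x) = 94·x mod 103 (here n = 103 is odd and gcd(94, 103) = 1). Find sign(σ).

Start at x=13: 13 → 89 → 23 → 102 → 9 → 22 → 8 → … (one orbit).
The orbit structure of x ↦ 94x mod 103: 4 orbits of sizes [34, 34, 34, 1].
Σ(ℓ_i−1) = 103−4 = 99; sign = (−1)^99 = -1.

-1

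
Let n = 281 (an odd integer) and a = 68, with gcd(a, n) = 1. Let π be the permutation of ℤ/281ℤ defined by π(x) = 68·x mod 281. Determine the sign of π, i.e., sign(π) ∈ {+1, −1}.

Start at x=280: 280 → 213 → 153 → 7 → 195 → 53 → 232 → … (one orbit).
The orbit structure of x ↦ 68x mod 281: 15 orbits of sizes [20, 20, 20, 20, 20, 20, 20, 20, 20, 20, 20, 20, 20, 20, 1].
15 cycles on 281: each ℓ→(−1)^(ℓ−1), product (−1)^266 = +1.
Via Zolotarev, sign(π_{68}) = (68|281) = +1.

+1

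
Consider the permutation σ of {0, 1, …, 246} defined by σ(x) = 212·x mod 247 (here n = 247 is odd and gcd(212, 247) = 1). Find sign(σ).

-1

Orbit of 10 under x↦212x: [10, 144, 147, 42, 12, 74, 127]… (length divides ord_247(212)).
Cycle lengths of π_212 on ℤ/247ℤ: [18, 18, 18, 18, 18, 18, 18, 18, 18, 18, 18, 18, 18, 6, 6, 1]; 16 cycles in total.
Σ(ℓ_i−1) = 247−16 = 231; sign = (−1)^231 = -1.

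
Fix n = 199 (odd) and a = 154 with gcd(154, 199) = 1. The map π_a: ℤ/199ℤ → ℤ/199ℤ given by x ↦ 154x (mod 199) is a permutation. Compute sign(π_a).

Orbit of 163 under x↦154x: [163, 28, 133, 184, 78, 72, 143]… (length divides ord_199(154)).
The orbit structure of x ↦ 154x mod 199: 2 orbits of sizes [198, 1].
With 2 cycles on 199 points, sign = (−1)^{199−2} = -1.

-1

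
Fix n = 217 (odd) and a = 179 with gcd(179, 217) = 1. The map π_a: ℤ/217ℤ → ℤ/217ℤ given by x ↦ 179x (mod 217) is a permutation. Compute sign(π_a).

-1

Trace 25: π^k(25) = [25, 135, 78, 74, 9, 92, 193] for k=0..6.
The orbit structure of x ↦ 179x mod 217: 10 orbits of sizes [30, 30, 30, 30, 30, 30, 30, 3, 3, 1].
sign(π) = (−1)^{n − #cycles} = (−1)^{217−10} = (−1)^207 = -1.
Via Zolotarev, sign(π_{179}) = (179|217) = -1.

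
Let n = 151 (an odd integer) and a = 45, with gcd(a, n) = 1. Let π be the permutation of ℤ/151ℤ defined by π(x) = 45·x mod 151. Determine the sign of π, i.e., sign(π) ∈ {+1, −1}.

+1

Trace 1: π^k(1) = [1, 45, 62, 72, 69, 85, 50] for k=0..6.
The orbit structure of x ↦ 45x mod 151: 3 orbits of sizes [75, 75, 1].
With 3 cycles on 151 points, sign = (−1)^{151−3} = +1.
The Jacobi symbol (45|151) = +1 (Zolotarev) agrees.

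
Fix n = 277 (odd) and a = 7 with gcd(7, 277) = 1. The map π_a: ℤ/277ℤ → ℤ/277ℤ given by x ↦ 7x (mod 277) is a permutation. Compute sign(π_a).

Start at x=247: 247 → 67 → 192 → 236 → 267 → 207 → 64 → … (one orbit).
Cycle type of π: 138×2 + 1; total 3 cycles.
277 − 3 = 274 transpositions; sign(π) = (−1)^274 = +1.
Zolotarev: (7|277) = +1, matching the cycle-count sign.

+1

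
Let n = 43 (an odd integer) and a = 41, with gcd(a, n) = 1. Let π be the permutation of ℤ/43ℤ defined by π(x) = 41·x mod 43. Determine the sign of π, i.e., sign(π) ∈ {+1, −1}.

Trace 16: π^k(16) = [16, 11, 21, 1, 41, 4, 35] for k=0..6.
Cycle type of π: 7×6 + 1; total 7 cycles.
sign(π) = (−1)^{n − #cycles} = (−1)^{43−7} = (−1)^36 = +1.
The Jacobi symbol (41|43) = +1 (Zolotarev) agrees.

+1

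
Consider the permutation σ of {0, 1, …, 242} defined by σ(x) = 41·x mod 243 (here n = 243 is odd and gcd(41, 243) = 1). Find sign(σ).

Orbit of 214 under x↦41x: [214, 26, 94, 209, 64, 194, 178]… (length divides ord_243(41)).
π_41 has 6 disjoint cycles with lengths [162, 54, 18, 6, 2, 1] on {0,…,242}.
6 cycles on 243: each ℓ→(−1)^(ℓ−1), product (−1)^237 = -1.
Check: (41/243) = -1 by Zolotarev.

-1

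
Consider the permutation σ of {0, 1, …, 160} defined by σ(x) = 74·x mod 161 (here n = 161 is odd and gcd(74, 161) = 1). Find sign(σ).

-1

Start at x=134: 134 → 95 → 107 → 29 → 53 → 58 → 106 → … (one orbit).
Cycle type of π: 66×2 + 22 + 3×2 + 1; total 6 cycles.
n − c = 161 − 6 = 155; sign = (−1)^155 = -1.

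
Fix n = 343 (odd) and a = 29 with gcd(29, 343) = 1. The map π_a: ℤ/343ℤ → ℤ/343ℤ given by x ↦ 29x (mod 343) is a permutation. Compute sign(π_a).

Start at x=176: 176 → 302 → 183 → 162 → 239 → 71 → 1 → … (one orbit).
Cycle type of π: 49×6 + 7×6 + 1×7; total 19 cycles.
19 cycles on 343: each ℓ→(−1)^(ℓ−1), product (−1)^324 = +1.
Check: (29/343) = +1 by Zolotarev.

+1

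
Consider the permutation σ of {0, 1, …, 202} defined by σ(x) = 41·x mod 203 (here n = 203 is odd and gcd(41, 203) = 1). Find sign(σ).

Start at x=41: 41 → 57 → 104 → 1 → 41 (one orbit).
53 cycles of lengths [4, 4, 4, 4, 4, 4, 4, 4, 4, 4, 4, 4, 4, 4, 4, 4, 4, 4, 4, 4, 4, 4, 4, 4, 4, 4, 4, 4, 4, 4, 4, 4, 4, 4, 4, 4, 4, 4, 4, 4, 4, 4, 4, 4, 4, 4, 4, 4, 4, 2, 2, 2, 1].
203 − 53 = 150 transpositions; sign(π) = (−1)^150 = +1.
The Jacobi symbol (41|203) = +1 (Zolotarev) agrees.

+1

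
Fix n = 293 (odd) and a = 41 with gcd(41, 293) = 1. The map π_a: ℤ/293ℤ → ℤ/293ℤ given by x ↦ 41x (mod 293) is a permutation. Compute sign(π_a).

-1

Trace 121: π^k(121) = [121, 273, 59, 75, 145, 85, 262] for k=0..6.
2 cycles of lengths [292, 1].
293 − 2 = 291 transpositions; sign(π) = (−1)^291 = -1.
(41|293)_J = -1 (Zolotarev's lemma cross-check).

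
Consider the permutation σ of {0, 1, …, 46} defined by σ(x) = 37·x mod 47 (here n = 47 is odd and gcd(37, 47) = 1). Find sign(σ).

Start at x=37: 37 → 6 → 34 → 36 → 16 → 28 → 2 → … (one orbit).
π_37 has 3 disjoint cycles with lengths [23, 23, 1] on {0,…,46}.
With 3 cycles on 47 points, sign = (−1)^{47−3} = +1.

+1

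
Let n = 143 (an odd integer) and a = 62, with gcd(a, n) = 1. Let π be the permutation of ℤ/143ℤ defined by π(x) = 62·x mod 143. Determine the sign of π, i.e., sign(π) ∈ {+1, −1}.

Start at x=100: 100 → 51 → 16 → 134 → 14 → 10 → 48 → … (one orbit).
Cycle lengths of π_62 on ℤ/143ℤ: [30, 30, 30, 30, 10, 6, 6, 1]; 8 cycles in total.
With 8 cycles on 143 points, sign = (−1)^{143−8} = -1.
(62|143)_J = -1 (Zolotarev's lemma cross-check).

-1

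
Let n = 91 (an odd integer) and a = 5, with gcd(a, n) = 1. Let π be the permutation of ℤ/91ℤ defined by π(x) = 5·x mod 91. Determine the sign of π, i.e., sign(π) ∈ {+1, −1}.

Orbit of 83 under x↦5x: [83, 51, 73, 1, 5, 25, 34]… (length divides ord_91(5)).
Decompose π into cycles: lengths [12, 12, 12, 12, 12, 12, 6, 4, 4, 4, 1] (11 cycles, including the fixed point 0).
Σ(ℓ_i−1) = 91−11 = 80; sign = (−1)^80 = +1.
(5|91)_J = +1 (Zolotarev's lemma cross-check).

+1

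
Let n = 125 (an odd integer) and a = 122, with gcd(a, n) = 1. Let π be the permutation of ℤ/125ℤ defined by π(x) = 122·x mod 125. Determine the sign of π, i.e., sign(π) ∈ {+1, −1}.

-1

Trace 89: π^k(89) = [89, 108, 51, 97, 84, 123, 6] for k=0..6.
π_122 has 4 disjoint cycles with lengths [100, 20, 4, 1] on {0,…,124}.
4 cycles on 125: each ℓ→(−1)^(ℓ−1), product (−1)^121 = -1.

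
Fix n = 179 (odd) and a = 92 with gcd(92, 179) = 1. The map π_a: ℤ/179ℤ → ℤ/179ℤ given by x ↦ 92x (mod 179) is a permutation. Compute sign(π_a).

Trace 126: π^k(126) = [126, 136, 161, 134, 156, 32, 80] for k=0..6.
π_92 has 2 disjoint cycles with lengths [178, 1] on {0,…,178}.
2 cycles on 179: each ℓ→(−1)^(ℓ−1), product (−1)^177 = -1.

-1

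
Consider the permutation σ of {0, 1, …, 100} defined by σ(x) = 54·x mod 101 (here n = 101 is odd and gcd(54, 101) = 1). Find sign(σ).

Trace 16: π^k(16) = [16, 56, 95, 80, 78, 71, 97] for k=0..6.
π_54 has 5 disjoint cycles with lengths [25, 25, 25, 25, 1] on {0,…,100}.
With 5 cycles on 101 points, sign = (−1)^{101−5} = +1.
Zolotarev: (54|101) = +1, matching the cycle-count sign.

+1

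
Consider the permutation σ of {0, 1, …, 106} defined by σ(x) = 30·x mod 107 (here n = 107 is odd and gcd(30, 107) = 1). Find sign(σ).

Trace 12: π^k(12) = [12, 39, 100, 4, 13, 69, 37] for k=0..6.
π_30 has 3 disjoint cycles with lengths [53, 53, 1] on {0,…,106}.
3 cycles on 107: each ℓ→(−1)^(ℓ−1), product (−1)^104 = +1.
Via Zolotarev, sign(π_{30}) = (30|107) = +1.

+1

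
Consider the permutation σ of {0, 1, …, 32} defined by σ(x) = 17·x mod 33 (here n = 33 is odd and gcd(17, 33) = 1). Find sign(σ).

Orbit of 16 under x↦17x: [16, 8, 4, 2, 1, 17, 25]… (length divides ord_33(17)).
The orbit structure of x ↦ 17x mod 33: 5 orbits of sizes [10, 10, 10, 2, 1].
Σ(ℓ_i−1) = 33−5 = 28; sign = (−1)^28 = +1.
Via Zolotarev, sign(π_{17}) = (17|33) = +1.

+1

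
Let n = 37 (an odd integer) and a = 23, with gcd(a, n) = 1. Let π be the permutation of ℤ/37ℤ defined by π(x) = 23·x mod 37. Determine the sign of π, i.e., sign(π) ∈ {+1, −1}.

-1

Trace 11: π^k(11) = [11, 31, 10, 8, 36, 14, 26] for k=0..6.
4 cycles of lengths [12, 12, 12, 1].
37 − 4 = 33 transpositions; sign(π) = (−1)^33 = -1.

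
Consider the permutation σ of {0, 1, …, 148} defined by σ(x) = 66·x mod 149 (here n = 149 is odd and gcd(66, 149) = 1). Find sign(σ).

-1

Trace 50: π^k(50) = [50, 22, 111, 25, 11, 130, 87] for k=0..6.
Cycle lengths of π_66 on ℤ/149ℤ: [148, 1]; 2 cycles in total.
2 cycles on 149: each ℓ→(−1)^(ℓ−1), product (−1)^147 = -1.
(66|149)_J = -1 (Zolotarev's lemma cross-check).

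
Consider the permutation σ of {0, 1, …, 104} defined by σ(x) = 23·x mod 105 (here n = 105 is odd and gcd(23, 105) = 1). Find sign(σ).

+1

Trace 32: π^k(32) = [32, 1, 23, 4, 92, 16, 53] for k=0..6.
15 cycles of lengths [12, 12, 12, 12, 12, 12, 6, 6, 4, 4, 4, 3, 3, 2, 1].
Σ(ℓ_i−1) = 105−15 = 90; sign = (−1)^90 = +1.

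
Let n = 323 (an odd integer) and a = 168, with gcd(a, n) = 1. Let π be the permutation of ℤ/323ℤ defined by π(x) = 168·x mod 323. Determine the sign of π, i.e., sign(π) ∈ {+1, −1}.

Trace 253: π^k(253) = [253, 191, 111, 237, 87, 81, 42] for k=0..6.
9 cycles of lengths [72, 72, 72, 72, 9, 9, 8, 8, 1].
323 − 9 = 314 transpositions; sign(π) = (−1)^314 = +1.

+1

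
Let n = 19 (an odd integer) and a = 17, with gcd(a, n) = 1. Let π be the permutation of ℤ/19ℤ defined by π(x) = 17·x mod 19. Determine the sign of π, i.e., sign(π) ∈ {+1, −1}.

Start at x=16: 16 → 6 → 7 → 5 → 9 → 1 → 17 → … (one orbit).
The orbit structure of x ↦ 17x mod 19: 3 orbits of sizes [9, 9, 1].
n − c = 19 − 3 = 16; sign = (−1)^16 = +1.
Check: (17/19) = +1 by Zolotarev.

+1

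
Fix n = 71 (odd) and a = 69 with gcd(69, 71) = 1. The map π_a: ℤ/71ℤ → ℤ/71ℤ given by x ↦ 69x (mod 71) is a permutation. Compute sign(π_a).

Orbit of 47 under x↦69x: [47, 48, 46, 50, 42, 58, 26]… (length divides ord_71(69)).
Decompose π into cycles: lengths [70, 1] (2 cycles, including the fixed point 0).
n − c = 71 − 2 = 69; sign = (−1)^69 = -1.

-1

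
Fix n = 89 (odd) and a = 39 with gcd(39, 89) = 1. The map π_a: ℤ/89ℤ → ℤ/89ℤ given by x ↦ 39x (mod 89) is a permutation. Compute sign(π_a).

Start at x=1: 1 → 39 → 8 → 45 → 64 → 4 → 67 → … (one orbit).
The orbit structure of x ↦ 39x mod 89: 9 orbits of sizes [11, 11, 11, 11, 11, 11, 11, 11, 1].
Σ(ℓ_i−1) = 89−9 = 80; sign = (−1)^80 = +1.
Check: (39/89) = +1 by Zolotarev.

+1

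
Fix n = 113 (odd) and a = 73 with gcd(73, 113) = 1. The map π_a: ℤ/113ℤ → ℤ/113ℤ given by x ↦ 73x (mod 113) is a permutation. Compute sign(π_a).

-1

Orbit of 69 under x↦73x: [69, 65, 112, 40, 95, 42, 15]… (length divides ord_113(73)).
Cycle lengths of π_73 on ℤ/113ℤ: [16, 16, 16, 16, 16, 16, 16, 1]; 8 cycles in total.
8 cycles on 113: each ℓ→(−1)^(ℓ−1), product (−1)^105 = -1.
Zolotarev: (73|113) = -1, matching the cycle-count sign.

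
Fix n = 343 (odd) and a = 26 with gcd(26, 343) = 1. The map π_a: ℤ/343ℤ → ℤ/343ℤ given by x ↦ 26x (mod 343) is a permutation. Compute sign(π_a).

Start at x=309: 309 → 145 → 340 → 265 → 30 → 94 → 43 → … (one orbit).
The orbit structure of x ↦ 26x mod 343: 4 orbits of sizes [294, 42, 6, 1].
4 cycles on 343: each ℓ→(−1)^(ℓ−1), product (−1)^339 = -1.
Check: (26/343) = -1 by Zolotarev.

-1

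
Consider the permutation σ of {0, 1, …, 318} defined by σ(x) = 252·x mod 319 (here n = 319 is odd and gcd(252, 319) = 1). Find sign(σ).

-1

Orbit of 78 under x↦252x: [78, 197, 199, 65, 111, 219, 1]… (length divides ord_319(252)).
π_252 has 30 disjoint cycles with lengths [14, 14, 14, 14, 14, 14, 14, 14, 14, 14, 14, 14, 14, 14, 14, 14, 14, 14, 14, 14, 7, 7, 7, 7, 2, 2, 2, 2, 2, 1] on {0,…,318}.
Σ(ℓ_i−1) = 319−30 = 289; sign = (−1)^289 = -1.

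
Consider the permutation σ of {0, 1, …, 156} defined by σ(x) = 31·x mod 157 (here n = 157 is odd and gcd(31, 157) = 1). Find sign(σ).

+1

Trace 46: π^k(46) = [46, 13, 89, 90, 121, 140, 101] for k=0..6.
Cycle type of π: 78×2 + 1; total 3 cycles.
sign(π) = (−1)^{n − #cycles} = (−1)^{157−3} = (−1)^154 = +1.
Zolotarev: (31|157) = +1, matching the cycle-count sign.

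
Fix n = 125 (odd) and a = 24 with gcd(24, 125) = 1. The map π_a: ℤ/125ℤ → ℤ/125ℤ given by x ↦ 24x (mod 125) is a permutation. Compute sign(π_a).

Orbit of 1 under x↦24x: [1, 24, 76, 74, 26, 124, 101]… (length divides ord_125(24)).
Cycle lengths of π_24 on ℤ/125ℤ: [10, 10, 10, 10, 10, 10, 10, 10, 10, 10, 2, 2, 2, 2, 2, 2, 2, 2, 2, 2, 2, 2, 1]; 23 cycles in total.
sign(π) = (−1)^{n − #cycles} = (−1)^{125−23} = (−1)^102 = +1.

+1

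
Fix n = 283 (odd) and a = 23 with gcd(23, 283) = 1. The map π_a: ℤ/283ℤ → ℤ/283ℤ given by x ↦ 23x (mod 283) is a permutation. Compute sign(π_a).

Orbit of 169 under x↦23x: [169, 208, 256, 228, 150, 54, 110]… (length divides ord_283(23)).
Cycle type of π: 141×2 + 1; total 3 cycles.
sign(π) = (−1)^{n − #cycles} = (−1)^{283−3} = (−1)^280 = +1.
(23|283)_J = +1 (Zolotarev's lemma cross-check).

+1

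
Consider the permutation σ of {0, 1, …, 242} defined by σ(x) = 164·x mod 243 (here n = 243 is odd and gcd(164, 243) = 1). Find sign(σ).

-1

Orbit of 173 under x↦164x: [173, 184, 44, 169, 14, 109, 137]… (length divides ord_243(164)).
Decompose π into cycles: lengths [162, 54, 18, 6, 2, 1] (6 cycles, including the fixed point 0).
6 cycles on 243: each ℓ→(−1)^(ℓ−1), product (−1)^237 = -1.
Zolotarev: (164|243) = -1, matching the cycle-count sign.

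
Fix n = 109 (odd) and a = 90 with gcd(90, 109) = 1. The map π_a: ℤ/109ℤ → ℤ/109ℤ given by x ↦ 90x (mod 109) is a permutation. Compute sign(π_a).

Orbit of 19 under x↦90x: [19, 75, 101, 43, 55, 45, 17]… (length divides ord_109(90)).
4 cycles of lengths [36, 36, 36, 1].
n − c = 109 − 4 = 105; sign = (−1)^105 = -1.
Zolotarev: (90|109) = -1, matching the cycle-count sign.

-1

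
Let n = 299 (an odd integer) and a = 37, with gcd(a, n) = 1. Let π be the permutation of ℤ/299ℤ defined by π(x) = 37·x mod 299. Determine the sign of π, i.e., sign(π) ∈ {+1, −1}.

+1

Start at x=62: 62 → 201 → 261 → 89 → 4 → 148 → 94 → … (one orbit).
Cycle type of π: 132×2 + 22 + 12 + 1; total 5 cycles.
n − c = 299 − 5 = 294; sign = (−1)^294 = +1.
Zolotarev: (37|299) = +1, matching the cycle-count sign.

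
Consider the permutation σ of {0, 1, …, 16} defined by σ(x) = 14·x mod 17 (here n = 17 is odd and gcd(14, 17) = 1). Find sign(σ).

Start at x=1: 1 → 14 → 9 → 7 → 13 → 12 → 15 → … (one orbit).
The orbit structure of x ↦ 14x mod 17: 2 orbits of sizes [16, 1].
17 − 2 = 15 transpositions; sign(π) = (−1)^15 = -1.

-1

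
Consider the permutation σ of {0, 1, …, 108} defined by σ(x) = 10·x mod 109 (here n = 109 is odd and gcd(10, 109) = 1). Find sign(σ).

-1

Orbit of 79 under x↦10x: [79, 27, 52, 84, 77, 7, 70]… (length divides ord_109(10)).
The orbit structure of x ↦ 10x mod 109: 2 orbits of sizes [108, 1].
109 − 2 = 107 transpositions; sign(π) = (−1)^107 = -1.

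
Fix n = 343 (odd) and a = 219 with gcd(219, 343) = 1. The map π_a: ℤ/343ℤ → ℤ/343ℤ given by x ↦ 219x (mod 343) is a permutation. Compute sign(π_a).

Trace 9: π^k(9) = [9, 256, 155, 331, 116, 22, 16] for k=0..6.
7 cycles of lengths [147, 147, 21, 21, 3, 3, 1].
sign(π) = (−1)^{n − #cycles} = (−1)^{343−7} = (−1)^336 = +1.
Check: (219/343) = +1 by Zolotarev.

+1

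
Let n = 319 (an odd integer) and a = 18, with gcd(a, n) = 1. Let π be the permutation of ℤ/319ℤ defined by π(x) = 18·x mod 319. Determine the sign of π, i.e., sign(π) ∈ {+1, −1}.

Trace 68: π^k(68) = [68, 267, 21, 59, 105, 295, 206] for k=0..6.
5 cycles of lengths [140, 140, 28, 10, 1].
With 5 cycles on 319 points, sign = (−1)^{319−5} = +1.
The Jacobi symbol (18|319) = +1 (Zolotarev) agrees.

+1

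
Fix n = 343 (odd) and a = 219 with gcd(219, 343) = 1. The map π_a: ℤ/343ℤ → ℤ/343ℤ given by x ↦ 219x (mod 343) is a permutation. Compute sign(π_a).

+1

Start at x=141: 141 → 9 → 256 → 155 → 331 → 116 → 22 → … (one orbit).
7 cycles of lengths [147, 147, 21, 21, 3, 3, 1].
sign(π) = (−1)^{n − #cycles} = (−1)^{343−7} = (−1)^336 = +1.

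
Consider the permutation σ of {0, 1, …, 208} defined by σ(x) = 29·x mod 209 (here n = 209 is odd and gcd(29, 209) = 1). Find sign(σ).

+1

Trace 117: π^k(117) = [117, 49, 167, 36, 208, 180, 204] for k=0..6.
5 cycles of lengths [90, 90, 18, 10, 1].
With 5 cycles on 209 points, sign = (−1)^{209−5} = +1.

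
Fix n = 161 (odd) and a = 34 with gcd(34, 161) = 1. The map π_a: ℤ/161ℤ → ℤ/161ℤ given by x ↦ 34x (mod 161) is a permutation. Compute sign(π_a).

+1

Orbit of 132 under x↦34x: [132, 141, 125, 64, 83, 85, 153]… (length divides ord_161(34)).
Decompose π into cycles: lengths [22, 22, 22, 22, 22, 22, 22, 2, 2, 2, 1] (11 cycles, including the fixed point 0).
n − c = 161 − 11 = 150; sign = (−1)^150 = +1.
Via Zolotarev, sign(π_{34}) = (34|161) = +1.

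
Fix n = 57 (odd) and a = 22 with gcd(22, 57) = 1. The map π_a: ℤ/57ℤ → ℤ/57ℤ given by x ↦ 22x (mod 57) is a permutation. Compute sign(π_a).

Orbit of 28 under x↦22x: [28, 46, 43, 34, 7, 40, 25]… (length divides ord_57(22)).
π_22 has 6 disjoint cycles with lengths [18, 18, 18, 1, 1, 1] on {0,…,56}.
With 6 cycles on 57 points, sign = (−1)^{57−6} = -1.

-1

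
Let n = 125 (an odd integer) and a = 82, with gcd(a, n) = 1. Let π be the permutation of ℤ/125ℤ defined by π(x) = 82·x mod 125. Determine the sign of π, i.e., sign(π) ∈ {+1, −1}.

Orbit of 7 under x↦82x: [7, 74, 68, 76, 107, 24, 93]… (length divides ord_125(82)).
Cycle type of π: 20×5 + 4×6 + 1; total 12 cycles.
sign(π) = (−1)^{n − #cycles} = (−1)^{125−12} = (−1)^113 = -1.
The Jacobi symbol (82|125) = -1 (Zolotarev) agrees.

-1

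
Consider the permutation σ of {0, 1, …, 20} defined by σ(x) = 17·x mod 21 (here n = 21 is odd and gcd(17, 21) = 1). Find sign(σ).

+1

Orbit of 20 under x↦17x: [20, 4, 5, 1, 17, 16]… (length divides ord_21(17)).
Cycle lengths of π_17 on ℤ/21ℤ: [6, 6, 6, 2, 1]; 5 cycles in total.
5 cycles on 21: each ℓ→(−1)^(ℓ−1), product (−1)^16 = +1.
(17|21)_J = +1 (Zolotarev's lemma cross-check).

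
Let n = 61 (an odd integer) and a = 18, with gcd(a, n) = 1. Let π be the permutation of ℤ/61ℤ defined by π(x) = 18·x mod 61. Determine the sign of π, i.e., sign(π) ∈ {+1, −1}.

Start at x=26: 26 → 41 → 6 → 47 → 53 → 39 → 31 → … (one orbit).
Decompose π into cycles: lengths [60, 1] (2 cycles, including the fixed point 0).
With 2 cycles on 61 points, sign = (−1)^{61−2} = -1.
The Jacobi symbol (18|61) = -1 (Zolotarev) agrees.

-1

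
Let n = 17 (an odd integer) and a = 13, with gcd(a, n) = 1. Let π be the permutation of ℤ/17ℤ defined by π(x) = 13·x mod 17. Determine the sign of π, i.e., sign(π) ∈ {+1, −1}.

Trace 16: π^k(16) = [16, 4, 1, 13] for k=0..3.
Cycle lengths of π_13 on ℤ/17ℤ: [4, 4, 4, 4, 1]; 5 cycles in total.
5 cycles on 17: each ℓ→(−1)^(ℓ−1), product (−1)^12 = +1.
(13|17)_J = +1 (Zolotarev's lemma cross-check).

+1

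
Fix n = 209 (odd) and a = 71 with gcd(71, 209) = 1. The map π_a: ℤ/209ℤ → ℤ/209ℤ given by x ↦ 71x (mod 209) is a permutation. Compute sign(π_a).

-1

Trace 124: π^k(124) = [124, 26, 174, 23, 170, 157, 70] for k=0..6.
Cycle type of π: 90×2 + 18 + 5×2 + 1; total 6 cycles.
sign(π) = (−1)^{n − #cycles} = (−1)^{209−6} = (−1)^203 = -1.
Zolotarev: (71|209) = -1, matching the cycle-count sign.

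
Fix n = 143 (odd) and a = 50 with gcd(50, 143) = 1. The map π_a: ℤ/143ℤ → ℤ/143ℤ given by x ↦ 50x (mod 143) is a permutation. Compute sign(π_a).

Start at x=42: 42 → 98 → 38 → 41 → 48 → 112 → 23 → … (one orbit).
Decompose π into cycles: lengths [60, 60, 12, 10, 1] (5 cycles, including the fixed point 0).
n − c = 143 − 5 = 138; sign = (−1)^138 = +1.
(50|143)_J = +1 (Zolotarev's lemma cross-check).

+1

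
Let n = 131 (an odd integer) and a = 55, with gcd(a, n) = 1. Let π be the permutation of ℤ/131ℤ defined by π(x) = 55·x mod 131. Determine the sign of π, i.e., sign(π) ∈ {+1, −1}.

+1

Start at x=105: 105 → 11 → 81 → 1 → 55 → 12 → 5 → … (one orbit).
3 cycles of lengths [65, 65, 1].
Σ(ℓ_i−1) = 131−3 = 128; sign = (−1)^128 = +1.
The Jacobi symbol (55|131) = +1 (Zolotarev) agrees.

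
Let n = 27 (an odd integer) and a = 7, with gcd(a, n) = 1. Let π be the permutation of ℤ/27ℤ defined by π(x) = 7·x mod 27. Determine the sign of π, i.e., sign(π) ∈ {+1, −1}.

+1

Orbit of 16 under x↦7x: [16, 4, 1, 7, 22, 19, 25]… (length divides ord_27(7)).
7 cycles of lengths [9, 9, 3, 3, 1, 1, 1].
27 − 7 = 20 transpositions; sign(π) = (−1)^20 = +1.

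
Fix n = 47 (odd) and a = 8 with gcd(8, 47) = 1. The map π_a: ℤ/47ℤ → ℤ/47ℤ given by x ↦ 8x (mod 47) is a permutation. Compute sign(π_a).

+1

Trace 18: π^k(18) = [18, 3, 24, 4, 32, 21, 27] for k=0..6.
π_8 has 3 disjoint cycles with lengths [23, 23, 1] on {0,…,46}.
sign(π) = (−1)^{n − #cycles} = (−1)^{47−3} = (−1)^44 = +1.
Zolotarev: (8|47) = +1, matching the cycle-count sign.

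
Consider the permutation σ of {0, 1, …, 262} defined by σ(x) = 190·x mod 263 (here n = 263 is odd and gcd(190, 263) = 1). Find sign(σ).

+1

Orbit of 44 under x↦190x: [44, 207, 143, 81, 136, 66, 179]… (length divides ord_263(190)).
Cycle type of π: 131×2 + 1; total 3 cycles.
263 − 3 = 260 transpositions; sign(π) = (−1)^260 = +1.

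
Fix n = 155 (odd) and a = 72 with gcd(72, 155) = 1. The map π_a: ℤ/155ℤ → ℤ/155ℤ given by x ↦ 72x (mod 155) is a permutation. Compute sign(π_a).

-1

Trace 47: π^k(47) = [47, 129, 143, 66, 102, 59, 63] for k=0..6.
π_72 has 6 disjoint cycles with lengths [60, 60, 15, 15, 4, 1] on {0,…,154}.
With 6 cycles on 155 points, sign = (−1)^{155−6} = -1.
Zolotarev: (72|155) = -1, matching the cycle-count sign.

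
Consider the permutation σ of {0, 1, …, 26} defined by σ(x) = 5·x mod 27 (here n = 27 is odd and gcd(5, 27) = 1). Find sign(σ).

Start at x=17: 17 → 4 → 20 → 19 → 14 → 16 → 26 → … (one orbit).
4 cycles of lengths [18, 6, 2, 1].
With 4 cycles on 27 points, sign = (−1)^{27−4} = -1.

-1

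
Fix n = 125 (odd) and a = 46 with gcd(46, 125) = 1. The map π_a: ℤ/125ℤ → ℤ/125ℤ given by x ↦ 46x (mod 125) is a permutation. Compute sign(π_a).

+1

Start at x=21: 21 → 91 → 61 → 56 → 76 → 121 → 66 → … (one orbit).
π_46 has 13 disjoint cycles with lengths [25, 25, 25, 25, 5, 5, 5, 5, 1, 1, 1, 1, 1] on {0,…,124}.
n − c = 125 − 13 = 112; sign = (−1)^112 = +1.
The Jacobi symbol (46|125) = +1 (Zolotarev) agrees.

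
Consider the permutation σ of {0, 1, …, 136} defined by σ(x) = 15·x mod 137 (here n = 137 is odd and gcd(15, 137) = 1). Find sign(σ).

+1

Start at x=136: 136 → 122 → 49 → 50 → 65 → 16 → 103 → … (one orbit).
Decompose π into cycles: lengths [34, 34, 34, 34, 1] (5 cycles, including the fixed point 0).
n − c = 137 − 5 = 132; sign = (−1)^132 = +1.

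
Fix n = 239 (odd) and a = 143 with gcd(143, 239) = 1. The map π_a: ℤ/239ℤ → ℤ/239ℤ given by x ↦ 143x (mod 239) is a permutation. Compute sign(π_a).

Trace 176: π^k(176) = [176, 73, 162, 222, 198, 112, 3] for k=0..6.
Decompose π into cycles: lengths [238, 1] (2 cycles, including the fixed point 0).
Σ(ℓ_i−1) = 239−2 = 237; sign = (−1)^237 = -1.
Check: (143/239) = -1 by Zolotarev.

-1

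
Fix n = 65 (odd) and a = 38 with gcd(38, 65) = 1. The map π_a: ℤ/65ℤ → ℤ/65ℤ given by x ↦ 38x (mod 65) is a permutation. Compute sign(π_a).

-1

Orbit of 38 under x↦38x: [38, 14, 12, 1]… (length divides ord_65(38)).
Decompose π into cycles: lengths [4, 4, 4, 4, 4, 4, 4, 4, 4, 4, 4, 4, 4, 2, 2, 2, 2, 2, 2, 1] (20 cycles, including the fixed point 0).
65 − 20 = 45 transpositions; sign(π) = (−1)^45 = -1.
(38|65)_J = -1 (Zolotarev's lemma cross-check).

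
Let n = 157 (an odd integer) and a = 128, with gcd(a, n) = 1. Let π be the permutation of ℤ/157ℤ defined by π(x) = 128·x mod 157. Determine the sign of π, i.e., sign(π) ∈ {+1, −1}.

-1

Start at x=101: 101 → 54 → 4 → 41 → 67 → 98 → 141 → … (one orbit).
Cycle lengths of π_128 on ℤ/157ℤ: [52, 52, 52, 1]; 4 cycles in total.
sign(π) = (−1)^{n − #cycles} = (−1)^{157−4} = (−1)^153 = -1.
Check: (128/157) = -1 by Zolotarev.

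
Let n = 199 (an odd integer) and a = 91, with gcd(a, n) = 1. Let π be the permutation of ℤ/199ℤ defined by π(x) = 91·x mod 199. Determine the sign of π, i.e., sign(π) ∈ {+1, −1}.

Orbit of 36 under x↦91x: [36, 92, 14, 80, 116, 9, 23]… (length divides ord_199(91)).
Cycle lengths of π_91 on ℤ/199ℤ: [99, 99, 1]; 3 cycles in total.
sign(π) = (−1)^{n − #cycles} = (−1)^{199−3} = (−1)^196 = +1.

+1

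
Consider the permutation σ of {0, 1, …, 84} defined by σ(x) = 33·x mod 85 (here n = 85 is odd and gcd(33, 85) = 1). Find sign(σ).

Start at x=1: 1 → 33 → 69 → 67 → 1 (one orbit).
π_33 has 26 disjoint cycles with lengths [4, 4, 4, 4, 4, 4, 4, 4, 4, 4, 4, 4, 4, 4, 4, 4, 4, 2, 2, 2, 2, 2, 2, 2, 2, 1] on {0,…,84}.
sign(π) = (−1)^{n − #cycles} = (−1)^{85−26} = (−1)^59 = -1.
Zolotarev: (33|85) = -1, matching the cycle-count sign.

-1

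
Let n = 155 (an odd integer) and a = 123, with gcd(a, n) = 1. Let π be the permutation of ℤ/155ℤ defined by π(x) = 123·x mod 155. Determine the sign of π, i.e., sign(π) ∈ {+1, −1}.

Trace 92: π^k(92) = [92, 1, 123, 94] for k=0..3.
47 cycles of lengths [4, 4, 4, 4, 4, 4, 4, 4, 4, 4, 4, 4, 4, 4, 4, 4, 4, 4, 4, 4, 4, 4, 4, 4, 4, 4, 4, 4, 4, 4, 4, 2, 2, 2, 2, 2, 2, 2, 2, 2, 2, 2, 2, 2, 2, 2, 1].
n − c = 155 − 47 = 108; sign = (−1)^108 = +1.

+1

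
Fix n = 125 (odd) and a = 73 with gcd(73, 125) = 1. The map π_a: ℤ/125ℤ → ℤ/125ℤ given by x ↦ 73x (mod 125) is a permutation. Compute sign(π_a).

-1

Orbit of 51 under x↦73x: [51, 98, 29, 117, 41, 118, 114]… (length divides ord_125(73)).
π_73 has 4 disjoint cycles with lengths [100, 20, 4, 1] on {0,…,124}.
4 cycles on 125: each ℓ→(−1)^(ℓ−1), product (−1)^121 = -1.
(73|125)_J = -1 (Zolotarev's lemma cross-check).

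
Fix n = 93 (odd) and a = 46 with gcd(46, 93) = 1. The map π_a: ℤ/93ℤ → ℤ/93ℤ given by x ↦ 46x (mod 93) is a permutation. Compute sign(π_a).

Start at x=91: 91 → 1 → 46 → 70 → 58 → 64 → 61 → … (one orbit).
Decompose π into cycles: lengths [10, 10, 10, 10, 10, 10, 10, 10, 10, 1, 1, 1] (12 cycles, including the fixed point 0).
sign(π) = (−1)^{n − #cycles} = (−1)^{93−12} = (−1)^81 = -1.
Via Zolotarev, sign(π_{46}) = (46|93) = -1.

-1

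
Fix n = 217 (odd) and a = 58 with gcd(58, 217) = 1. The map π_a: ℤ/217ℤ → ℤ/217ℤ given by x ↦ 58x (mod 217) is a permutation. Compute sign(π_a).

Trace 116: π^k(116) = [116, 1, 58, 109, 29, 163, 123] for k=0..6.
Cycle type of π: 30×6 + 10×3 + 3×2 + 1; total 12 cycles.
sign(π) = (−1)^{n − #cycles} = (−1)^{217−12} = (−1)^205 = -1.
Check: (58/217) = -1 by Zolotarev.

-1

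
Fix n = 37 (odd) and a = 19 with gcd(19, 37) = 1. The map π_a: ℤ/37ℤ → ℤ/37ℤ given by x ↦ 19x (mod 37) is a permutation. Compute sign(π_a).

Trace 25: π^k(25) = [25, 31, 34, 17, 27, 32, 16] for k=0..6.
Cycle lengths of π_19 on ℤ/37ℤ: [36, 1]; 2 cycles in total.
2 cycles on 37: each ℓ→(−1)^(ℓ−1), product (−1)^35 = -1.

-1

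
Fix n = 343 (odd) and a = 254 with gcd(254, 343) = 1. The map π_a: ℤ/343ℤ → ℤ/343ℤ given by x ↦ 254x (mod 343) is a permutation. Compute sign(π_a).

+1

Orbit of 305 under x↦254x: [305, 295, 156, 179, 190, 240, 249]… (length divides ord_343(254)).
The orbit structure of x ↦ 254x mod 343: 7 orbits of sizes [147, 147, 21, 21, 3, 3, 1].
Σ(ℓ_i−1) = 343−7 = 336; sign = (−1)^336 = +1.
Check: (254/343) = +1 by Zolotarev.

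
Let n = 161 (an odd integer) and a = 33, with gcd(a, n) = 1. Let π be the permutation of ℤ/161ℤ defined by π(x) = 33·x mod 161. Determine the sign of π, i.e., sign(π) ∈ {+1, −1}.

Start at x=125: 125 → 100 → 80 → 64 → 19 → 144 → 83 → … (one orbit).
Decompose π into cycles: lengths [66, 66, 22, 6, 1] (5 cycles, including the fixed point 0).
Σ(ℓ_i−1) = 161−5 = 156; sign = (−1)^156 = +1.
Check: (33/161) = +1 by Zolotarev.

+1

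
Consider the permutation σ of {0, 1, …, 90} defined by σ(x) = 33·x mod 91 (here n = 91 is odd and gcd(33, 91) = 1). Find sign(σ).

+1

Start at x=19: 19 → 81 → 34 → 30 → 80 → 1 → 33 → … (one orbit).
Decompose π into cycles: lengths [12, 12, 12, 12, 12, 12, 12, 6, 1] (9 cycles, including the fixed point 0).
sign(π) = (−1)^{n − #cycles} = (−1)^{91−9} = (−1)^82 = +1.
The Jacobi symbol (33|91) = +1 (Zolotarev) agrees.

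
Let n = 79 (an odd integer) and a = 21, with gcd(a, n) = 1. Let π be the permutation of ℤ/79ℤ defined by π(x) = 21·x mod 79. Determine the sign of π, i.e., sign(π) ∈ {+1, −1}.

+1

Orbit of 62 under x↦21x: [62, 38, 8, 10, 52, 65, 22]… (length divides ord_79(21)).
π_21 has 7 disjoint cycles with lengths [13, 13, 13, 13, 13, 13, 1] on {0,…,78}.
n − c = 79 − 7 = 72; sign = (−1)^72 = +1.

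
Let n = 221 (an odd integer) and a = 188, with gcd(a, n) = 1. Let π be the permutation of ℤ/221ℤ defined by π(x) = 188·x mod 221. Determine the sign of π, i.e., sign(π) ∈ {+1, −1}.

Start at x=86: 86 → 35 → 171 → 103 → 137 → 120 → 18 → … (one orbit).
Cycle lengths of π_188 on ℤ/221ℤ: [12, 12, 12, 12, 12, 12, 12, 12, 12, 12, 12, 12, 12, 12, 12, 12, 12, 1, 1, 1, 1, 1, 1, 1, 1, 1, 1, 1, 1, 1, 1, 1, 1, 1]; 34 cycles in total.
Σ(ℓ_i−1) = 221−34 = 187; sign = (−1)^187 = -1.

-1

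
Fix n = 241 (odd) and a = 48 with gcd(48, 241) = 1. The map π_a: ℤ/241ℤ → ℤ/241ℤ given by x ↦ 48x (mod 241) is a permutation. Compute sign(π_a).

Orbit of 200 under x↦48x: [200, 201, 8, 143, 116, 25, 236]… (length divides ord_241(48)).
7 cycles of lengths [40, 40, 40, 40, 40, 40, 1].
n − c = 241 − 7 = 234; sign = (−1)^234 = +1.

+1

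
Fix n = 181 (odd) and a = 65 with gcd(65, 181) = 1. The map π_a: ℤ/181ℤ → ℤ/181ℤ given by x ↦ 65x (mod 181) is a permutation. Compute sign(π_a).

+1

Orbit of 1 under x↦65x: [1, 65, 62, 48, 43, 80, 132]… (length divides ord_181(65)).
21 cycles of lengths [9, 9, 9, 9, 9, 9, 9, 9, 9, 9, 9, 9, 9, 9, 9, 9, 9, 9, 9, 9, 1].
181 − 21 = 160 transpositions; sign(π) = (−1)^160 = +1.
Zolotarev: (65|181) = +1, matching the cycle-count sign.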